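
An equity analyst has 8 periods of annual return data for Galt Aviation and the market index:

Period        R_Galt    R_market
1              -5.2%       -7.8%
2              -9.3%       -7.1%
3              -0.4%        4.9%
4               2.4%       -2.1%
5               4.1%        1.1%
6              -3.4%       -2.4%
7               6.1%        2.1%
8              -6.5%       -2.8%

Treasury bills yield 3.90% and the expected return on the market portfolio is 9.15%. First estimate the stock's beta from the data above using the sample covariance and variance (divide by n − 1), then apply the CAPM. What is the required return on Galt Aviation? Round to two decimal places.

8.67%

Mean R_i = (-5.2 − 9.3 − 0.4 + 2.4 + 4.1 − 3.4 + 6.1 − 6.5) / 8 = -1.5250%
Mean R_m = (-7.8 − 7.1 + 4.9 − 2.1 + 1.1 − 2.4 + 2.1 − 2.8) / 8 = -1.7625%
Σ(R_i − R̄_i)(R_m − R̄_m) = 121.7675  ⇒  Cov = 121.7675 / 7 = 17.3954
Σ(R_m − R̄_m)² = 134.0388  ⇒  Var(R_m) = 134.0388 / 7 = 19.1484
β = Cov / Var(R_m) = 17.3954 / 19.1484 = 0.9085
MRP = 9.15% − 3.90% = 5.25%
E(R) = R_f + β × MRP = 3.90% + 0.9085 × 5.25% = 8.67%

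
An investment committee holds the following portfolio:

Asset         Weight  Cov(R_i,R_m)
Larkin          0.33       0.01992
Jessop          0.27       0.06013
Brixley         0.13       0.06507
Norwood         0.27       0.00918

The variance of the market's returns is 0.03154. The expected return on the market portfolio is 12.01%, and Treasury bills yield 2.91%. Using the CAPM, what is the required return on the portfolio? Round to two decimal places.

12.65%

β_Larkin = 0.01992 / 0.03154 = 0.6316
β_Jessop = 0.06013 / 0.03154 = 1.9065
β_Brixley = 0.06507 / 0.03154 = 2.0631
β_Norwood = 0.00918 / 0.03154 = 0.2911
β_P = Σ w_i β_i = 0.33×0.6316 + 0.27×1.9065 + 0.13×2.0631 + 0.27×0.2911 = 1.0700
MRP = 12.01% − 2.91% = 9.10%
E(R_P) = R_f + β_P × MRP = 2.91% + 1.0700 × 9.10% = 12.65%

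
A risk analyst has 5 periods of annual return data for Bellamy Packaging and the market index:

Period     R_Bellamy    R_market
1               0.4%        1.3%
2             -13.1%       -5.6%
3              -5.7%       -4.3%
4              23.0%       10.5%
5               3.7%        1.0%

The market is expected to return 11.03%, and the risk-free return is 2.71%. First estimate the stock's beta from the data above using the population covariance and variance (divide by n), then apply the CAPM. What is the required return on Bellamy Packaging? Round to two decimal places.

Mean R_i = (0.4 − 13.1 − 5.7 + 23.0 + 3.7) / 5 = 1.6600%
Mean R_m = (1.3 − 5.6 − 4.3 + 10.5 + 1.0) / 5 = 0.5800%
Σ(R_i − R̄_i)(R_m − R̄_m) = 338.7760  ⇒  Cov = 338.7760 / 5 = 67.7552
Σ(R_m − R̄_m)² = 161.1080  ⇒  Var(R_m) = 161.1080 / 5 = 32.2216
β = Cov / Var(R_m) = 67.7552 / 32.2216 = 2.1028
MRP = 11.03% − 2.71% = 8.32%
E(R) = R_f + β × MRP = 2.71% + 2.1028 × 8.32% = 20.21%

20.21%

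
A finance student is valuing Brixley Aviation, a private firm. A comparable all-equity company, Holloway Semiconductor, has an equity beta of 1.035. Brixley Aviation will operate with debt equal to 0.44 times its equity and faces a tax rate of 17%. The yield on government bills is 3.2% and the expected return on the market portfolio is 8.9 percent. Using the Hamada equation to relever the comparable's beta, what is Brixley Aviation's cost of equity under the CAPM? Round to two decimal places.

11.25%

β_L = β_U × [1 + (1 − t)(D/E)] = 1.035 × [1 + (1 − 0.17) × 0.44]
    = 1.035 × [1 + 0.83 × 0.44] = 1.035 × 1.3652 = 1.4130
MRP = 8.9% − 3.2% = 5.70%
E(R) = R_f + β_L × MRP = 3.2% + 1.4130 × 5.7% = 11.25%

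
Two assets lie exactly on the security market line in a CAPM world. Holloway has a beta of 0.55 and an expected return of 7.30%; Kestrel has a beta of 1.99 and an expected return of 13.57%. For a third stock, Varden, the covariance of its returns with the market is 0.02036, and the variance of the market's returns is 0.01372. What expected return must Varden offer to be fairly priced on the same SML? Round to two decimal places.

11.37%

MRP = (13.57% − 7.30%) / (1.99 − 0.55) = 4.3542%
R_f = 7.30% − 0.55 × 4.3542% = 4.9052%
β_Varden = Cov / Var(R_m) = 0.02036 / 0.01372 = 1.4840
E(R_Varden) = R_f + β × MRP = 4.9052% + 1.4840 × 4.3542% = 11.37%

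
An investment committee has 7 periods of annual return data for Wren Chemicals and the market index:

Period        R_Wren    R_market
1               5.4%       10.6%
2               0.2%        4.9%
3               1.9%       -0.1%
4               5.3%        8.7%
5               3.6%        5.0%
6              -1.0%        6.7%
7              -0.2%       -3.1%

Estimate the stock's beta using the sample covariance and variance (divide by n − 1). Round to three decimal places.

Mean R_i = (5.4 + 0.2 + 1.9 + 5.3 + 3.6 − 1.0 − 0.2) / 7 = 2.1714%
Mean R_m = (10.6 + 4.9 − 0.1 + 8.7 + 5.0 + 6.7 − 3.1) / 7 = 4.6714%
Σ(R_i − R̄_i)(R_m − R̄_m) = 45.0543  ⇒  Cov = 45.0543 / 6 = 7.5091
Σ(R_m − R̄_m)² = 138.8143  ⇒  Var(R_m) = 138.8143 / 6 = 23.1357
β = Cov / Var(R_m) = 7.5091 / 23.1357 = 0.3246

0.325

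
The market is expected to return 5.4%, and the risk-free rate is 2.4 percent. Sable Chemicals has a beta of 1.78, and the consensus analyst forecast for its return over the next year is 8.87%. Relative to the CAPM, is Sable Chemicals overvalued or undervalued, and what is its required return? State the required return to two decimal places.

Undervalued; required return 7.74%

MRP = 5.4% − 2.4% = 3.00%
Required return = R_f + β·MRP = 2.4% + 1.78 × 3.0% = 7.74%
Forecast 8.87% > required 7.74% → the stock plots above the SML → undervalued.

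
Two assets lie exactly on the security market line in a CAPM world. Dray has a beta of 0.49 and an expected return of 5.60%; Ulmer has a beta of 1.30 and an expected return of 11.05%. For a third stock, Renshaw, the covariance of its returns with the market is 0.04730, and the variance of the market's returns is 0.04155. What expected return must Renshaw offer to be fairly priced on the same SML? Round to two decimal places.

9.96%

MRP = (11.05% − 5.60%) / (1.30 − 0.49) = 6.7284%
R_f = 5.60% − 0.49 × 6.7284% = 2.3031%
β_Renshaw = Cov / Var(R_m) = 0.04730 / 0.04155 = 1.1384
E(R_Renshaw) = R_f + β × MRP = 2.3031% + 1.1384 × 6.7284% = 9.96%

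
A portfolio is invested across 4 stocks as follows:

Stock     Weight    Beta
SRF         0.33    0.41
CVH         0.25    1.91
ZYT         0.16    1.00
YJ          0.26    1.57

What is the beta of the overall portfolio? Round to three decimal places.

1.181

β_P = Σ w_i β_i = 0.33×0.41 + 0.25×1.91 + 0.16×1.00 + 0.26×1.57 = 1.1810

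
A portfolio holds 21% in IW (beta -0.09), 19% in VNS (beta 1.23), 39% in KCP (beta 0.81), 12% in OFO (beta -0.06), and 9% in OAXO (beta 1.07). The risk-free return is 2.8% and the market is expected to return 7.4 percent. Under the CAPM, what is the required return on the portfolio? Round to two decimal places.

β_P = Σ w_i β_i = 0.21×-0.09 + 0.19×1.23 + 0.39×0.81 + 0.12×-0.06 + 0.09×1.07 = 0.6198
MRP = 7.4% − 2.8% = 4.60%
E(R_P) = R_f + β_P × MRP = 2.8% + 0.6198 × 4.6% = 5.65%

5.65%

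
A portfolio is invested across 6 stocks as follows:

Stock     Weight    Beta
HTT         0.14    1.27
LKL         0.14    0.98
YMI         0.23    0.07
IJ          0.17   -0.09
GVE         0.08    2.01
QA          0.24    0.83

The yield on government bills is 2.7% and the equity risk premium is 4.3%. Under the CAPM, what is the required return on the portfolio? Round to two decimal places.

β_P = Σ w_i β_i = 0.14×1.27 + 0.14×0.98 + 0.23×0.07 + 0.17×-0.09 + 0.08×2.01 + 0.24×0.83 = 0.6758
E(R_P) = R_f + β_P × MRP = 2.7% + 0.6758 × 4.3% = 5.61%

5.61%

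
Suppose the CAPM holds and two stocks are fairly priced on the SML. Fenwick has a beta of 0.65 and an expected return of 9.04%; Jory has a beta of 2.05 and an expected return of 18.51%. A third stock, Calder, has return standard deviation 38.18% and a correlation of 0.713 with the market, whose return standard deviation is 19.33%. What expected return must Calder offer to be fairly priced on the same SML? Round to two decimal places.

14.17%

MRP = (18.51% − 9.04%) / (2.05 − 0.65) = 6.7643%
R_f = 9.04% − 0.65 × 6.7643% = 4.6432%
β_Calder = ρ·σ_i/σ_m = 0.713 × 38.18 / 19.33 = 1.4083
E(R_Calder) = R_f + β × MRP = 4.6432% + 1.4083 × 6.7643% = 14.17%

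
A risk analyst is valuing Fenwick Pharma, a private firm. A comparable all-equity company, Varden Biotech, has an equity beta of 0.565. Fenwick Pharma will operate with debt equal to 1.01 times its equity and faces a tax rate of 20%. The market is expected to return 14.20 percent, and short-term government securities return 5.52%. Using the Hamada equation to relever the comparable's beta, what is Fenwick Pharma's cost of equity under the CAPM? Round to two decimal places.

β_L = β_U × [1 + (1 − t)(D/E)] = 0.565 × [1 + (1 − 0.20) × 1.01]
    = 0.565 × [1 + 0.80 × 1.01] = 0.565 × 1.8080 = 1.0215
MRP = 14.20% − 5.52% = 8.68%
E(R) = R_f + β_L × MRP = 5.52% + 1.0215 × 8.68% = 14.39%

14.39%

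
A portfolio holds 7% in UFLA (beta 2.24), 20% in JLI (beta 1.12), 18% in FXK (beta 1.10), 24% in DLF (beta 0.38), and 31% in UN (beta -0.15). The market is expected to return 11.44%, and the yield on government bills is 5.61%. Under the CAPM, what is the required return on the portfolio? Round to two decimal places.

9.25%

β_P = Σ w_i β_i = 0.07×2.24 + 0.20×1.12 + 0.18×1.10 + 0.24×0.38 + 0.31×-0.15 = 0.6235
MRP = 11.44% − 5.61% = 5.83%
E(R_P) = R_f + β_P × MRP = 5.61% + 0.6235 × 5.83% = 9.25%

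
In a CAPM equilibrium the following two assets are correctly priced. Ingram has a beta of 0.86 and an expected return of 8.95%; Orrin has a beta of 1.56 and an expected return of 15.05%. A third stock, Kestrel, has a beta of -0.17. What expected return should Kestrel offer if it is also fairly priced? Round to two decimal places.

-0.03%

MRP (SML slope) = (15.05% − 8.95%) / (1.56 − 0.86) = 6.10% / 0.70 = 8.7143%
R_f (intercept) = 8.95% − 0.86 × 8.7143% = 1.4557%
E(R_Kestrel) = R_f + β × MRP = 1.4557% + -0.17 × 8.7143% = -0.03%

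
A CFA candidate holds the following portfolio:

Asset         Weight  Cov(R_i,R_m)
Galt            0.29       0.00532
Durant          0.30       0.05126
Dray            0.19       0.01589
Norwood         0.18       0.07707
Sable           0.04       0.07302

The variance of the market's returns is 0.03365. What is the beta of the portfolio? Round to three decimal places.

β_Galt = 0.00532 / 0.03365 = 0.1581
β_Durant = 0.05126 / 0.03365 = 1.5233
β_Dray = 0.01589 / 0.03365 = 0.4722
β_Norwood = 0.07707 / 0.03365 = 2.2903
β_Sable = 0.07302 / 0.03365 = 2.1700
β_P = Σ w_i β_i = 0.29×0.1581 + 0.30×1.5233 + 0.19×0.4722 + 0.18×2.2903 + 0.04×2.1700 = 1.0916

1.092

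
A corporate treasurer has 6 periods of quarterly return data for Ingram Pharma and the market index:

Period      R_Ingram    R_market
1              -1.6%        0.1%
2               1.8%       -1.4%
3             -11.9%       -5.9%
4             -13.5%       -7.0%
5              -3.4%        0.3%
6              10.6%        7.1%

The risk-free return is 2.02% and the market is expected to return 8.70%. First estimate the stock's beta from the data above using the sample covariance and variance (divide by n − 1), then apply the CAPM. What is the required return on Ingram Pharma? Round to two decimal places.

Mean R_i = (-1.6 + 1.8 − 11.9 − 13.5 − 3.4 + 10.6) / 6 = -3.0000%
Mean R_m = (0.1 − 1.4 − 5.9 − 7.0 + 0.3 + 7.1) / 6 = -1.1333%
Σ(R_i − R̄_i)(R_m − R̄_m) = 215.8700  ⇒  Cov = 215.8700 / 5 = 43.1740
Σ(R_m − R̄_m)² = 128.5733  ⇒  Var(R_m) = 128.5733 / 5 = 25.7147
β = Cov / Var(R_m) = 43.1740 / 25.7147 = 1.6790
MRP = 8.70% − 2.02% = 6.68%
E(R) = R_f + β × MRP = 2.02% + 1.6790 × 6.68% = 13.24%

13.24%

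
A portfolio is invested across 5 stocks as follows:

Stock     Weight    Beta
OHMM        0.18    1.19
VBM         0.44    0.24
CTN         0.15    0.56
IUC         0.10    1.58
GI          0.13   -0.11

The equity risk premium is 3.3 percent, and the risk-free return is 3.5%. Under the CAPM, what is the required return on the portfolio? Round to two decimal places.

β_P = Σ w_i β_i = 0.18×1.19 + 0.44×0.24 + 0.15×0.56 + 0.10×1.58 + 0.13×-0.11 = 0.5475
E(R_P) = R_f + β_P × MRP = 3.5% + 0.5475 × 3.3% = 5.31%

5.31%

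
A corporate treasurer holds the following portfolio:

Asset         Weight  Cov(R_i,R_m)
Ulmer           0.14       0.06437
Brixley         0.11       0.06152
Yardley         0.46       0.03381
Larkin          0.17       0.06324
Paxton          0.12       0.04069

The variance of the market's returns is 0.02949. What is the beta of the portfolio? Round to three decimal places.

1.593

β_Ulmer = 0.06437 / 0.02949 = 2.1828
β_Brixley = 0.06152 / 0.02949 = 2.0861
β_Yardley = 0.03381 / 0.02949 = 1.1465
β_Larkin = 0.06324 / 0.02949 = 2.1445
β_Paxton = 0.04069 / 0.02949 = 1.3798
β_P = Σ w_i β_i = 0.14×2.1828 + 0.11×2.0861 + 0.46×1.1465 + 0.17×2.1445 + 0.12×1.3798 = 1.5926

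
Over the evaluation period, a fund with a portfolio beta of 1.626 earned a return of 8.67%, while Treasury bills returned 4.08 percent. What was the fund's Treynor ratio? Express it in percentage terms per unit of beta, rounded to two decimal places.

2.82%

Treynor = (R_P − R_f) / β_P = (8.67% − 4.08%) / 1.6260 = 4.59% / 1.6260 = 2.82%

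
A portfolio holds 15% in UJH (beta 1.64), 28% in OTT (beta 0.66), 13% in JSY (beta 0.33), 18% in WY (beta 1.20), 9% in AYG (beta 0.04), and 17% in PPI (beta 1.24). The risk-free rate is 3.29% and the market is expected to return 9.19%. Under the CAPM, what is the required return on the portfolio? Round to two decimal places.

8.62%

β_P = Σ w_i β_i = 0.15×1.64 + 0.28×0.66 + 0.13×0.33 + 0.18×1.20 + 0.09×0.04 + 0.17×1.24 = 0.9041
MRP = 9.19% − 3.29% = 5.90%
E(R_P) = R_f + β_P × MRP = 3.29% + 0.9041 × 5.90% = 8.62%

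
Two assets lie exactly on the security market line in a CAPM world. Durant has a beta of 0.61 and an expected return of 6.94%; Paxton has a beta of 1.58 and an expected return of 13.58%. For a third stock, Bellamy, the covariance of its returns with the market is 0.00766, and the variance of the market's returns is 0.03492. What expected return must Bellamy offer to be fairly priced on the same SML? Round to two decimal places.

MRP = (13.58% − 6.94%) / (1.58 − 0.61) = 6.8454%
R_f = 6.94% − 0.61 × 6.8454% = 2.7643%
β_Bellamy = Cov / Var(R_m) = 0.00766 / 0.03492 = 0.2194
E(R_Bellamy) = R_f + β × MRP = 2.7643% + 0.2194 × 6.8454% = 4.27%

4.27%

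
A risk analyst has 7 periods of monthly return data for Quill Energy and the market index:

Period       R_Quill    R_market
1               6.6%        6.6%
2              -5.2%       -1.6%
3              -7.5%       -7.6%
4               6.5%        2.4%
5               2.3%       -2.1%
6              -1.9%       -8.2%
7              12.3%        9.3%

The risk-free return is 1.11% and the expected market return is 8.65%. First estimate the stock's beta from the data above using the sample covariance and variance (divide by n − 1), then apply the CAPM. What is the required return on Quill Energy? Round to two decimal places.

8.21%

Mean R_i = (6.6 − 5.2 − 7.5 + 6.5 + 2.3 − 1.9 + 12.3) / 7 = 1.8714%
Mean R_m = (6.6 − 1.6 − 7.6 + 2.4 − 2.1 − 8.2 + 9.3) / 7 = -0.1714%
Σ(R_i − R̄_i)(R_m − R̄_m) = 251.8657  ⇒  Cov = 251.8657 / 6 = 41.9776
Σ(R_m − R̄_m)² = 267.5743  ⇒  Var(R_m) = 267.5743 / 6 = 44.5957
β = Cov / Var(R_m) = 41.9776 / 44.5957 = 0.9413
MRP = 8.65% − 1.11% = 7.54%
E(R) = R_f + β × MRP = 1.11% + 0.9413 × 7.54% = 8.21%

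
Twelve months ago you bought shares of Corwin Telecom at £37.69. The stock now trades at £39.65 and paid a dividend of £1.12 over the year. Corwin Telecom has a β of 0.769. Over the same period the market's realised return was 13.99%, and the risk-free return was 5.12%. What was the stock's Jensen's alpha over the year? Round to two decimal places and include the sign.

Realised HPR = (P1 + D1 − P0) / P0 = (39.65 + 1.12 − 37.69) / 37.69 = 3.08 / 37.69 = 8.1719%
MRP = 13.99% − 5.12% = 8.87%
CAPM required = R_f + β·MRP = 5.12% + 0.769 × 8.87% = 11.94103%
α = realised − required = 8.1719% − 11.94103% = -3.77%

-3.77%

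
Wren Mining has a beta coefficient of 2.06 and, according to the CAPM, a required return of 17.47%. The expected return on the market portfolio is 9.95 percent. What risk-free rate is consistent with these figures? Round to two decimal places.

2.86%

E(R) = R_f + β(E(R_m) − R_f) = R_f(1 − β) + β·E(R_m)
17.47% = R_f × (1 − 2.06) + 2.06 × 9.95%
17.47% = R_f × -1.06 + 20.4970%
R_f = (17.47% − 20.4970%) / -1.06 = 2.86%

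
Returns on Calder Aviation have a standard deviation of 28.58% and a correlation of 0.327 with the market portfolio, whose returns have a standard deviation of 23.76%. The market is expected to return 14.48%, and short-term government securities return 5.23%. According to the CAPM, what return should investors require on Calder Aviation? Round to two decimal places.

β = ρ × σ_i / σ_m = 0.327 × 28.58% / 23.76% = 0.3933
MRP = 14.48% − 5.23% = 9.25%
E(R) = 5.23% + 0.3933 × 9.25% = 8.87%

8.87%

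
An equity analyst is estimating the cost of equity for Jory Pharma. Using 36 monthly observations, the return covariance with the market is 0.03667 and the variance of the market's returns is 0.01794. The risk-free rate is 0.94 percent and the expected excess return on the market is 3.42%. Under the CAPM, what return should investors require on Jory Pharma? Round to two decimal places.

β = Cov(R_i, R_m) / Var(R_m) = 0.03667 / 0.01794 = 2.0440
E(R) = R_f + β × MRP = 0.94% + 2.0440 × 3.42% = 7.93%

7.93%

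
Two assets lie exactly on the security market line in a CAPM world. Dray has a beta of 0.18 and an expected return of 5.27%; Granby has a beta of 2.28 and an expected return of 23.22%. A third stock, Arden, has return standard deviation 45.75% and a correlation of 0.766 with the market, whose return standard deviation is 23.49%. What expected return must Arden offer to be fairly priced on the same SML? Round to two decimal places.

16.48%

MRP = (23.22% − 5.27%) / (2.28 − 0.18) = 8.5476%
R_f = 5.27% − 0.18 × 8.5476% = 3.7314%
β_Arden = ρ·σ_i/σ_m = 0.766 × 45.75 / 23.49 = 1.4919
E(R_Arden) = R_f + β × MRP = 3.7314% + 1.4919 × 8.5476% = 16.48%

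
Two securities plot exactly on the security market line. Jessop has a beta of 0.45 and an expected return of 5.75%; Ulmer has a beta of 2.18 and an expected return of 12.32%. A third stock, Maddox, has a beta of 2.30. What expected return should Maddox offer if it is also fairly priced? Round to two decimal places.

12.78%

MRP (SML slope) = (12.32% − 5.75%) / (2.18 − 0.45) = 6.57% / 1.73 = 3.7977%
R_f (intercept) = 5.75% − 0.45 × 3.7977% = 4.0410%
E(R_Maddox) = R_f + β × MRP = 4.0410% + 2.30 × 3.7977% = 12.78%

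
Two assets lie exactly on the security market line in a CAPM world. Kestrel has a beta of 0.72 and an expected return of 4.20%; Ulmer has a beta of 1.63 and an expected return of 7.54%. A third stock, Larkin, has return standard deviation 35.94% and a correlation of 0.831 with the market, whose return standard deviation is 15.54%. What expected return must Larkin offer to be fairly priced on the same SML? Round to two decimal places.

8.61%

MRP = (7.54% − 4.20%) / (1.63 − 0.72) = 3.6703%
R_f = 4.20% − 0.72 × 3.6703% = 1.5574%
β_Larkin = ρ·σ_i/σ_m = 0.831 × 35.94 / 15.54 = 1.9219
E(R_Larkin) = R_f + β × MRP = 1.5574% + 1.9219 × 3.6703% = 8.61%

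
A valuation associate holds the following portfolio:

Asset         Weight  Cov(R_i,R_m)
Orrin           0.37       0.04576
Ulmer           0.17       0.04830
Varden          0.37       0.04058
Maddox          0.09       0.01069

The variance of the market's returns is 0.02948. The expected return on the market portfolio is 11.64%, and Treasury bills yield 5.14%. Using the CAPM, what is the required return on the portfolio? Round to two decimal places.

β_Orrin = 0.04576 / 0.02948 = 1.5522
β_Ulmer = 0.04830 / 0.02948 = 1.6384
β_Varden = 0.04058 / 0.02948 = 1.3765
β_Maddox = 0.01069 / 0.02948 = 0.3626
β_P = Σ w_i β_i = 0.37×1.5522 + 0.17×1.6384 + 0.37×1.3765 + 0.09×0.3626 = 1.3948
MRP = 11.64% − 5.14% = 6.50%
E(R_P) = R_f + β_P × MRP = 5.14% + 1.3948 × 6.50% = 14.21%

14.21%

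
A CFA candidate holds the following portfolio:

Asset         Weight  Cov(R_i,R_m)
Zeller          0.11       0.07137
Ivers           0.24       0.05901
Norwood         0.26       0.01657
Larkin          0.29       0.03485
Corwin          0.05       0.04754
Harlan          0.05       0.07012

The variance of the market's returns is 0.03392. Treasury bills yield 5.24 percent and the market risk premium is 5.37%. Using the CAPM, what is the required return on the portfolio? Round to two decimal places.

β_Zeller = 0.07137 / 0.03392 = 2.1041
β_Ivers = 0.05901 / 0.03392 = 1.7397
β_Norwood = 0.01657 / 0.03392 = 0.4885
β_Larkin = 0.03485 / 0.03392 = 1.0274
β_Corwin = 0.04754 / 0.03392 = 1.4015
β_Harlan = 0.07012 / 0.03392 = 2.0672
β_P = Σ w_i β_i = 0.11×2.1041 + 0.24×1.7397 + 0.26×0.4885 + 0.29×1.0274 + 0.05×1.4015 + 0.05×2.0672 = 1.2474
E(R_P) = R_f + β_P × MRP = 5.24% + 1.2474 × 5.37% = 11.94%

11.94%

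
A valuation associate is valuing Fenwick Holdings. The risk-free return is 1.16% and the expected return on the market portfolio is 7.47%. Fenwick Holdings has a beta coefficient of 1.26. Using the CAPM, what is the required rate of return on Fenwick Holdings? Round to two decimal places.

Market risk premium = E(R_m) − R_f = 7.47% − 1.16% = 6.31%
E(R) = R_f + β × MRP = 1.16% + 1.26 × 6.31% = 9.11%

9.11%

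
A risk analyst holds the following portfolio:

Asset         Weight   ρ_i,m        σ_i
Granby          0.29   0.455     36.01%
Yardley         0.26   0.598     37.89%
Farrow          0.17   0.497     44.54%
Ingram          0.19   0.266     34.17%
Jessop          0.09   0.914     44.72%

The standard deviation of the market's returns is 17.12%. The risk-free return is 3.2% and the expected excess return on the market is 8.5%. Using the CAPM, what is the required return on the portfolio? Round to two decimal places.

13.04%

β_Granby = 0.455 × 36.01% / 17.12% = 0.9570
β_Yardley = 0.598 × 37.89% / 17.12% = 1.3235
β_Farrow = 0.497 × 44.54% / 17.12% = 1.2930
β_Ingram = 0.266 × 34.17% / 17.12% = 0.5309
β_Jessop = 0.914 × 44.72% / 17.12% = 2.3875
β_P = Σ w_i β_i = 0.29×0.9570 + 0.26×1.3235 + 0.17×1.2930 + 0.19×0.5309 + 0.09×2.3875 = 1.1572
E(R_P) = R_f + β_P × MRP = 3.2% + 1.1572 × 8.5% = 13.04%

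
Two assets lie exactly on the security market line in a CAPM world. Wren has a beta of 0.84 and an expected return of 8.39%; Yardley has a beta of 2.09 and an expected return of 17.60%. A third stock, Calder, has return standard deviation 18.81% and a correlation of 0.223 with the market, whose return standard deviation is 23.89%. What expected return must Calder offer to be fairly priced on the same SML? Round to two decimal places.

3.49%

MRP = (17.60% − 8.39%) / (2.09 − 0.84) = 7.3680%
R_f = 8.39% − 0.84 × 7.3680% = 2.2009%
β_Calder = ρ·σ_i/σ_m = 0.223 × 18.81 / 23.89 = 0.1756
E(R_Calder) = R_f + β × MRP = 2.2009% + 0.1756 × 7.3680% = 3.49%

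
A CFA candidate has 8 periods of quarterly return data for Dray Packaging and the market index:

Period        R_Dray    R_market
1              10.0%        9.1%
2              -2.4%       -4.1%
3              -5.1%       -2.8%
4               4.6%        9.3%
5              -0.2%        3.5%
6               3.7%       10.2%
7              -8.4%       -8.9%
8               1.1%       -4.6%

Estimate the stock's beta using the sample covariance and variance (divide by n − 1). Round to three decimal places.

0.660

Mean R_i = (10.0 − 2.4 − 5.1 + 4.6 − 0.2 + 3.7 − 8.4 + 1.1) / 8 = 0.4125%
Mean R_m = (9.1 − 4.1 − 2.8 + 9.3 + 3.5 + 10.2 − 8.9 − 4.6) / 8 = 1.4625%
Σ(R_i − R̄_i)(R_m − R̄_m) = 259.8138  ⇒  Cov = 259.8138 / 7 = 37.1163
Σ(R_m − R̄_m)² = 393.4988  ⇒  Var(R_m) = 393.4988 / 7 = 56.2141
β = Cov / Var(R_m) = 37.1163 / 56.2141 = 0.6603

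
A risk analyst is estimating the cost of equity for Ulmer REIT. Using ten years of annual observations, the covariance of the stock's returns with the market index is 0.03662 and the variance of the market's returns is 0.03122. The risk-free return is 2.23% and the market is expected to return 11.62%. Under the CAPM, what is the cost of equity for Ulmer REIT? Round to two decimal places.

β = Cov(R_i, R_m) / Var(R_m) = 0.03662 / 0.03122 = 1.1730
MRP = 11.62% − 2.23% = 9.39%
E(R) = R_f + β × MRP = 2.23% + 1.1730 × 9.39% = 13.24%

13.24%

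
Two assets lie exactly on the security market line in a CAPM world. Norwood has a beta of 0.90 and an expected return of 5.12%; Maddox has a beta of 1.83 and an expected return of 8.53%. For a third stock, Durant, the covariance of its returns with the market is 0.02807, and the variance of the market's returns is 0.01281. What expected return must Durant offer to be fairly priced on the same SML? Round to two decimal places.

MRP = (8.53% − 5.12%) / (1.83 − 0.90) = 3.6667%
R_f = 5.12% − 0.90 × 3.6667% = 1.8200%
β_Durant = Cov / Var(R_m) = 0.02807 / 0.01281 = 2.1913
E(R_Durant) = R_f + β × MRP = 1.8200% + 2.1913 × 3.6667% = 9.85%

9.85%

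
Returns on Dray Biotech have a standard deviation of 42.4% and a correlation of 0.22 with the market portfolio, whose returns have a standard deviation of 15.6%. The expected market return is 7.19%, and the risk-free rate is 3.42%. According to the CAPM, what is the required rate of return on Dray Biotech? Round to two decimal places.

β = ρ × σ_i / σ_m = 0.22 × 42.4% / 15.6% = 0.5979
MRP = 7.19% − 3.42% = 3.77%
E(R) = 3.42% + 0.5979 × 3.77% = 5.67%

5.67%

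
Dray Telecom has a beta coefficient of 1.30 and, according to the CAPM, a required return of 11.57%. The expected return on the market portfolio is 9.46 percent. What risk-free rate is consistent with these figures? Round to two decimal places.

2.43%

E(R) = R_f + β(E(R_m) − R_f) = R_f(1 − β) + β·E(R_m)
11.57% = R_f × (1 − 1.30) + 1.30 × 9.46%
11.57% = R_f × -0.30 + 12.2980%
R_f = (11.57% − 12.2980%) / -0.30 = 2.43%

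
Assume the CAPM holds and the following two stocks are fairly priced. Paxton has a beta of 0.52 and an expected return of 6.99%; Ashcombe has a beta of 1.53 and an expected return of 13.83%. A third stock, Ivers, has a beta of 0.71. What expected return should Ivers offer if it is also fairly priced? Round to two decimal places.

8.28%

MRP (SML slope) = (13.83% − 6.99%) / (1.53 − 0.52) = 6.84% / 1.01 = 6.7723%
R_f (intercept) = 6.99% − 0.52 × 6.7723% = 3.4684%
E(R_Ivers) = R_f + β × MRP = 3.4684% + 0.71 × 6.7723% = 8.28%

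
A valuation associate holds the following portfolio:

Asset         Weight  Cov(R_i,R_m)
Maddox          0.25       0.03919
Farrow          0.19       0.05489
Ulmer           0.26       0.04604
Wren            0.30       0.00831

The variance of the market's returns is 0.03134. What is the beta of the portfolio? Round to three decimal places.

β_Maddox = 0.03919 / 0.03134 = 1.2505
β_Farrow = 0.05489 / 0.03134 = 1.7514
β_Ulmer = 0.04604 / 0.03134 = 1.4690
β_Wren = 0.00831 / 0.03134 = 0.2652
β_P = Σ w_i β_i = 0.25×1.2505 + 0.19×1.7514 + 0.26×1.4690 + 0.30×0.2652 = 1.1069

1.107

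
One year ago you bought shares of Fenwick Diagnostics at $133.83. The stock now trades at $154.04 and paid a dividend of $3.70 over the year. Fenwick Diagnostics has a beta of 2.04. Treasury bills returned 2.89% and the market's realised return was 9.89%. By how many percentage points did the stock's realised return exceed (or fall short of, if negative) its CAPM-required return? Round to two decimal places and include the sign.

+0.70%

Realised HPR = (P1 + D1 − P0) / P0 = (154.04 + 3.70 − 133.83) / 133.83 = 23.91 / 133.83 = 17.8659%
MRP = 9.89% − 2.89% = 7.00%
CAPM required = R_f + β·MRP = 2.89% + 2.04 × 7.00% = 17.1700%
α = realised − required = 17.8659% − 17.1700% = +0.70%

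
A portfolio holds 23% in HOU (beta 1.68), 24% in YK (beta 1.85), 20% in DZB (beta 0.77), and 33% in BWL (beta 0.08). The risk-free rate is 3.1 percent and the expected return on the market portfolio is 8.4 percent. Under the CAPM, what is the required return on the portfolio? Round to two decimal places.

β_P = Σ w_i β_i = 0.23×1.68 + 0.24×1.85 + 0.20×0.77 + 0.33×0.08 = 1.0108
MRP = 8.4% − 3.1% = 5.30%
E(R_P) = R_f + β_P × MRP = 3.1% + 1.0108 × 5.3% = 8.46%

8.46%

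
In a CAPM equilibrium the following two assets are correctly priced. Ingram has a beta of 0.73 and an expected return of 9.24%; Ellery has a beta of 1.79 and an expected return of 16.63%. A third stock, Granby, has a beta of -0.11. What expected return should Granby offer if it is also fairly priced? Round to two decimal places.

3.38%

MRP (SML slope) = (16.63% − 9.24%) / (1.79 − 0.73) = 7.39% / 1.06 = 6.9717%
R_f (intercept) = 9.24% − 0.73 × 6.9717% = 4.1507%
E(R_Granby) = R_f + β × MRP = 4.1507% + -0.11 × 6.9717% = 3.38%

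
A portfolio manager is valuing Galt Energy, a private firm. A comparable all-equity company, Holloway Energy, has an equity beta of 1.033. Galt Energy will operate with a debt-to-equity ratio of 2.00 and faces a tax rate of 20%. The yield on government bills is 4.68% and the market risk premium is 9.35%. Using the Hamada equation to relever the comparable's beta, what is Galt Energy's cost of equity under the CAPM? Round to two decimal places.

29.79%

β_L = β_U × [1 + (1 − t)(D/E)] = 1.033 × [1 + (1 − 0.20) × 2.00]
    = 1.033 × [1 + 0.80 × 2.00] = 1.033 × 2.6000 = 2.6858
E(R) = R_f + β_L × MRP = 4.68% + 2.6858 × 9.35% = 29.79%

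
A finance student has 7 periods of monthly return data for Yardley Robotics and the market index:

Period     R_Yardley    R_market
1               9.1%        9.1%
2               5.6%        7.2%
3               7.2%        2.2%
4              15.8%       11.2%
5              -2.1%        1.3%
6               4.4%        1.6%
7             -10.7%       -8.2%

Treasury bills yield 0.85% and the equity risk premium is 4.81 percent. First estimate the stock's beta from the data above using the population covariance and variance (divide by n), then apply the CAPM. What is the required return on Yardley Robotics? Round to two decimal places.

6.70%

Mean R_i = (9.1 + 5.6 + 7.2 + 15.8 − 2.1 + 4.4 − 10.7) / 7 = 4.1857%
Mean R_m = (9.1 + 7.2 + 2.2 + 11.2 + 1.3 + 1.6 − 8.2) / 7 = 3.4857%
Σ(R_i − R̄_i)(R_m − R̄_m) = 305.8486  ⇒  Cov = 305.8486 / 7 = 43.6927
Σ(R_m − R̄_m)² = 251.3686  ⇒  Var(R_m) = 251.3686 / 7 = 35.9098
β = Cov / Var(R_m) = 43.6927 / 35.9098 = 1.2167
E(R) = R_f + β × MRP = 0.85% + 1.2167 × 4.81% = 6.70%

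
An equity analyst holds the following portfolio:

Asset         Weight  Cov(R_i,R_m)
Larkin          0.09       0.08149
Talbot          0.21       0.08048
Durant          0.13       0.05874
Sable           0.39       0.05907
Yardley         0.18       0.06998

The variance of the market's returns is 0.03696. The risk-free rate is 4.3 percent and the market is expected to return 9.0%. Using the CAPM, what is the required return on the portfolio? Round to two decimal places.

12.88%

β_Larkin = 0.08149 / 0.03696 = 2.2048
β_Talbot = 0.08048 / 0.03696 = 2.1775
β_Durant = 0.05874 / 0.03696 = 1.5893
β_Sable = 0.05907 / 0.03696 = 1.5982
β_Yardley = 0.06998 / 0.03696 = 1.8934
β_P = Σ w_i β_i = 0.09×2.2048 + 0.21×2.1775 + 0.13×1.5893 + 0.39×1.5982 + 0.18×1.8934 = 1.8264
MRP = 9.0% − 4.3% = 4.70%
E(R_P) = R_f + β_P × MRP = 4.3% + 1.8264 × 4.7% = 12.88%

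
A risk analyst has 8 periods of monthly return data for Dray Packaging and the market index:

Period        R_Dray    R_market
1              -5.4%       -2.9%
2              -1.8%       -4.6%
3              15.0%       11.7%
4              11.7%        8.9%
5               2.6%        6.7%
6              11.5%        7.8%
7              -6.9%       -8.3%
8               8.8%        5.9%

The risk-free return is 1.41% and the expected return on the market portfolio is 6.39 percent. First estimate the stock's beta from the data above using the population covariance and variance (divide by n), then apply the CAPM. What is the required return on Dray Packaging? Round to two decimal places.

Mean R_i = (-5.4 − 1.8 + 15.0 + 11.7 + 2.6 + 11.5 − 6.9 + 8.8) / 8 = 4.4375%
Mean R_m = (-2.9 − 4.6 + 11.7 + 8.9 + 6.7 + 7.8 − 8.3 + 5.9) / 8 = 3.1500%
Σ(R_i − R̄_i)(R_m − R̄_m) = 408.0550  ⇒  Cov = 408.0550 / 8 = 51.0069
Σ(R_m − R̄_m)² = 375.7200  ⇒  Var(R_m) = 375.7200 / 8 = 46.9650
β = Cov / Var(R_m) = 51.0069 / 46.9650 = 1.0861
MRP = 6.39% − 1.41% = 4.98%
E(R) = R_f + β × MRP = 1.41% + 1.0861 × 4.98% = 6.82%

6.82%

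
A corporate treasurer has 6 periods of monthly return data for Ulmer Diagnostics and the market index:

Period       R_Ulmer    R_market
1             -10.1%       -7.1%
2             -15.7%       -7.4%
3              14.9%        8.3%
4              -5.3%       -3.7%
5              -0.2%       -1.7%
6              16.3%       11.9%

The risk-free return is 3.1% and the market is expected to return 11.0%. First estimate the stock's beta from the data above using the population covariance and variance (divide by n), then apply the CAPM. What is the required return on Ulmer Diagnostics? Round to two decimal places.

15.60%

Mean R_i = (-10.1 − 15.7 + 14.9 − 5.3 − 0.2 + 16.3) / 6 = -0.0167%
Mean R_m = (-7.1 − 7.4 + 8.3 − 3.7 − 1.7 + 11.9) / 6 = 0.0500%
Σ(R_i − R̄_i)(R_m − R̄_m) = 525.4850  ⇒  Cov = 525.4850 / 6 = 87.5808
Σ(R_m − R̄_m)² = 332.2350  ⇒  Var(R_m) = 332.2350 / 6 = 55.3725
β = Cov / Var(R_m) = 87.5808 / 55.3725 = 1.5817
MRP = 11.0% − 3.1% = 7.90%
E(R) = R_f + β × MRP = 3.1% + 1.5817 × 7.9% = 15.60%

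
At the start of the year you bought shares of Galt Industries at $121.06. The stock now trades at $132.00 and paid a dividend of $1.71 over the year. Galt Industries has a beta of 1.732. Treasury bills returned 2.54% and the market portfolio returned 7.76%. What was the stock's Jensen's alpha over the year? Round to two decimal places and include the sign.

Realised HPR = (P1 + D1 − P0) / P0 = (132.00 + 1.71 − 121.06) / 121.06 = 12.65 / 121.06 = 10.4494%
MRP = 7.76% − 2.54% = 5.22%
CAPM required = R_f + β·MRP = 2.54% + 1.732 × 5.22% = 11.58104%
α = realised − required = 10.4494% − 11.58104% = -1.13%

-1.13%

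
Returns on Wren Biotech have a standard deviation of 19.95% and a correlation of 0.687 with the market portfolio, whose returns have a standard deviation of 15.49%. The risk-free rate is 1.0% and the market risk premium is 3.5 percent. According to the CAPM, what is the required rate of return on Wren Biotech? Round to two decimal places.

β = ρ × σ_i / σ_m = 0.687 × 19.95% / 15.49% = 0.8848
E(R) = 1.0% + 0.8848 × 3.5% = 4.10%

4.10%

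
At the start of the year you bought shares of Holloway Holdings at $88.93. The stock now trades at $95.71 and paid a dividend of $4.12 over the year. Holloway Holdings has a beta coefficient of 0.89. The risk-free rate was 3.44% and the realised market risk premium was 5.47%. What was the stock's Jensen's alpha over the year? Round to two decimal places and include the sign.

Realised HPR = (P1 + D1 − P0) / P0 = (95.71 + 4.12 − 88.93) / 88.93 = 10.90 / 88.93 = 12.2568%
CAPM required = R_f + β·MRP = 3.44% + 0.89 × 5.47% = 8.3083%
α = realised − required = 12.2568% − 8.3083% = +3.95%

+3.95%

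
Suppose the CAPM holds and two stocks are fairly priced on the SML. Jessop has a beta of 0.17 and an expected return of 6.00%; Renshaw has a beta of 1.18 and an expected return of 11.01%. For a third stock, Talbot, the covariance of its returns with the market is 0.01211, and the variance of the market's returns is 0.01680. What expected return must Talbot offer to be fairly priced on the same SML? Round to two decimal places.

8.73%

MRP = (11.01% − 6.00%) / (1.18 − 0.17) = 4.9604%
R_f = 6.00% − 0.17 × 4.9604% = 5.1567%
β_Talbot = Cov / Var(R_m) = 0.01211 / 0.01680 = 0.7208
E(R_Talbot) = R_f + β × MRP = 5.1567% + 0.7208 × 4.9604% = 8.73%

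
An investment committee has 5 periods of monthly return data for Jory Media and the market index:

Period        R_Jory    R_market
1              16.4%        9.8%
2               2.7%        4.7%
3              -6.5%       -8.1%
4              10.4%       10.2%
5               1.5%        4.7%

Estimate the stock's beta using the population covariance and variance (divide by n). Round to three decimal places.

Mean R_i = (16.4 + 2.7 − 6.5 + 10.4 + 1.5) / 5 = 4.9000%
Mean R_m = (9.8 + 4.7 − 8.1 + 10.2 + 4.7) / 5 = 4.2600%
Σ(R_i − R̄_i)(R_m − R̄_m) = 234.8200  ⇒  Cov = 234.8200 / 5 = 46.9640
Σ(R_m − R̄_m)² = 219.1320  ⇒  Var(R_m) = 219.1320 / 5 = 43.8264
β = Cov / Var(R_m) = 46.9640 / 43.8264 = 1.0716

1.072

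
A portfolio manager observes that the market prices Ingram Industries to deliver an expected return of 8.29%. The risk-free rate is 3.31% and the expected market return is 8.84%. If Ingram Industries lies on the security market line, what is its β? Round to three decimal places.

MRP = 8.84% − 3.31% = 5.53%
β = (E(R) − R_f) / MRP = (8.29% − 3.31%) / 5.53% = 4.98% / 5.53% = 0.901

0.901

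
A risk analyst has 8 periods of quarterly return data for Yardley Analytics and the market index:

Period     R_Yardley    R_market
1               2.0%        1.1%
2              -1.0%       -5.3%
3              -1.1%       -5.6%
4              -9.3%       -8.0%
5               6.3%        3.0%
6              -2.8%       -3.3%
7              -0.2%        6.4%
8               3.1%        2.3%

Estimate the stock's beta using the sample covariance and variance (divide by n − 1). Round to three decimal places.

0.659

Mean R_i = (2.0 − 1.0 − 1.1 − 9.3 + 6.3 − 2.8 − 0.2 + 3.1) / 8 = -0.3750%
Mean R_m = (1.1 − 5.3 − 5.6 − 8.0 + 3.0 − 3.3 + 6.4 + 2.3) / 8 = -1.1750%
Σ(R_i − R̄_i)(R_m − R̄_m) = 118.5250  ⇒  Cov = 118.5250 / 7 = 16.9321
Σ(R_m − R̄_m)² = 179.7550  ⇒  Var(R_m) = 179.7550 / 7 = 25.6793
β = Cov / Var(R_m) = 16.9321 / 25.6793 = 0.6594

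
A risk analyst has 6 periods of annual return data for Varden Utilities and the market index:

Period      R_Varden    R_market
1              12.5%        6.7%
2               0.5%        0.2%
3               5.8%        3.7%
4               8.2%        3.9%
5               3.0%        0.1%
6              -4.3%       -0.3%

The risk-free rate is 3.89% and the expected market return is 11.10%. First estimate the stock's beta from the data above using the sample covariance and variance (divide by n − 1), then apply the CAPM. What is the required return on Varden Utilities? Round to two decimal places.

17.94%

Mean R_i = (12.5 + 0.5 + 5.8 + 8.2 + 3.0 − 4.3) / 6 = 4.2833%
Mean R_m = (6.7 + 0.2 + 3.7 + 3.9 + 0.1 − 0.3) / 6 = 2.3833%
Σ(R_i − R̄_i)(R_m − R̄_m) = 77.6283  ⇒  Cov = 77.6283 / 5 = 15.5257
Σ(R_m − R̄_m)² = 39.8483  ⇒  Var(R_m) = 39.8483 / 5 = 7.9697
β = Cov / Var(R_m) = 15.5257 / 7.9697 = 1.9481
MRP = 11.10% − 3.89% = 7.21%
E(R) = R_f + β × MRP = 3.89% + 1.9481 × 7.21% = 17.94%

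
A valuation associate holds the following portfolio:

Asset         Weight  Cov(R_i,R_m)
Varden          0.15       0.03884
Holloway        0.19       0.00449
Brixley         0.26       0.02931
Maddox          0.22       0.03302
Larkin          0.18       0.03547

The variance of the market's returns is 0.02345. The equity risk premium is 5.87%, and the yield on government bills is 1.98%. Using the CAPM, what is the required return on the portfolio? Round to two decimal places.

8.98%

β_Varden = 0.03884 / 0.02345 = 1.6563
β_Holloway = 0.00449 / 0.02345 = 0.1915
β_Brixley = 0.02931 / 0.02345 = 1.2499
β_Maddox = 0.03302 / 0.02345 = 1.4081
β_Larkin = 0.03547 / 0.02345 = 1.5126
β_P = Σ w_i β_i = 0.15×1.6563 + 0.19×0.1915 + 0.26×1.2499 + 0.22×1.4081 + 0.18×1.5126 = 1.1919
E(R_P) = R_f + β_P × MRP = 1.98% + 1.1919 × 5.87% = 8.98%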